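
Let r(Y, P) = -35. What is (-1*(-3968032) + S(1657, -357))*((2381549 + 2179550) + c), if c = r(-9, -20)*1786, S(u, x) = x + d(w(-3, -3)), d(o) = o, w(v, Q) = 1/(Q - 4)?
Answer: 124942569275436/7 ≈ 1.7849e+13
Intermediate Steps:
w(v, Q) = 1/(-4 + Q)
S(u, x) = -1/7 + x (S(u, x) = x + 1/(-4 - 3) = x + 1/(-7) = x - 1/7 = -1/7 + x)
c = -62510 (c = -35*1786 = -62510)
(-1*(-3968032) + S(1657, -357))*((2381549 + 2179550) + c) = (-1*(-3968032) + (-1/7 - 357))*((2381549 + 2179550) - 62510) = (3968032 - 2500/7)*(4561099 - 62510) = (27773724/7)*4498589 = 124942569275436/7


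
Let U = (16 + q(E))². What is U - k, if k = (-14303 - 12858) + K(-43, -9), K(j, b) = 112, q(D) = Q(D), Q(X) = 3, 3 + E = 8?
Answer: 27410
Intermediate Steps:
E = 5 (E = -3 + 8 = 5)
q(D) = 3
U = 361 (U = (16 + 3)² = 19² = 361)
k = -27049 (k = (-14303 - 12858) + 112 = -27161 + 112 = -27049)
U - k = 361 - 1*(-27049) = 361 + 27049 = 27410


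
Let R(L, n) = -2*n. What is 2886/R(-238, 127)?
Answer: -1443/127 ≈ -11.362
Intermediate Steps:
2886/R(-238, 127) = 2886/((-2*127)) = 2886/(-254) = 2886*(-1/254) = -1443/127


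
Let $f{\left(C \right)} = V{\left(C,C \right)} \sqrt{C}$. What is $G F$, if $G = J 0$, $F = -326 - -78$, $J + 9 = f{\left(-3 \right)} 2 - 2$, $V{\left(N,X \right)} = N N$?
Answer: $0$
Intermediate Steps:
$V{\left(N,X \right)} = N^{2}$
$f{\left(C \right)} = C^{\frac{5}{2}}$ ($f{\left(C \right)} = C^{2} \sqrt{C} = C^{\frac{5}{2}}$)
$J = -11 + 18 i \sqrt{3}$ ($J = -9 - \left(2 - \left(-3\right)^{\frac{5}{2}} \cdot 2\right) = -9 - \left(2 - 9 i \sqrt{3} \cdot 2\right) = -9 - \left(2 - 18 i \sqrt{3}\right) = -11 + 18 i \sqrt{3} \approx -11.0 + 31.177 i$)
$F = -248$ ($F = -326 + 78 = -248$)
$G = 0$ ($G = \left(-11 + 18 i \sqrt{3}\right) 0 = 0$)
$G F = 0 \left(-248\right) = 0$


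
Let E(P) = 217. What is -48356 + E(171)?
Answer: -48139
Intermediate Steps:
-48356 + E(171) = -48356 + 217 = -48139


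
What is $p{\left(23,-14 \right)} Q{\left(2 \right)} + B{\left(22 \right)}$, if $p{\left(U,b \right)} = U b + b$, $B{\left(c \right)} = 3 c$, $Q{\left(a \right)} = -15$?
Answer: $5106$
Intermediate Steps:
$p{\left(U,b \right)} = b + U b$
$p{\left(23,-14 \right)} Q{\left(2 \right)} + B{\left(22 \right)} = - 14 \left(1 + 23\right) \left(-15\right) + 3 \cdot 22 = \left(-14\right) 24 \left(-15\right) + 66 = \left(-336\right) \left(-15\right) + 66 = 5040 + 66 = 5106$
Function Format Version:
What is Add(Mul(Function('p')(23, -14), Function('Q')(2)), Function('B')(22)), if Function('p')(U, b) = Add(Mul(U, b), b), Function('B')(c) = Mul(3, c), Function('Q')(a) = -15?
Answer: 5106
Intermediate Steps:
Function('p')(U, b) = Add(b, Mul(U, b))
Add(Mul(Function('p')(23, -14), Function('Q')(2)), Function('B')(22)) = Add(Mul(Mul(-14, Add(1, 23)), -15), Mul(3, 22)) = Add(Mul(Mul(-14, 24), -15), 66) = Add(Mul(-336, -15), 66) = Add(5040, 66) = 5106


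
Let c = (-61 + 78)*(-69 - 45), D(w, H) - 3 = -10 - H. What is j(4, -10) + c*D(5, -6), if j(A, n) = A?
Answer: 1942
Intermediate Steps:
D(w, H) = -7 - H (D(w, H) = 3 + (-10 - H) = -7 - H)
c = -1938 (c = 17*(-114) = -1938)
j(4, -10) + c*D(5, -6) = 4 - 1938*(-7 - 1*(-6)) = 4 - 1938*(-7 + 6) = 4 - 1938*(-1) = 4 + 1938 = 1942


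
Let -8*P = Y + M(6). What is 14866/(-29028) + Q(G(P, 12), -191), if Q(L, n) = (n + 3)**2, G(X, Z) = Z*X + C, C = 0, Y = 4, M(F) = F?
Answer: 512975383/14514 ≈ 35344.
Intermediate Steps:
P = -5/4 (P = -(4 + 6)/8 = -1/8*10 = -5/4 ≈ -1.2500)
G(X, Z) = X*Z (G(X, Z) = Z*X + 0 = X*Z + 0 = X*Z)
Q(L, n) = (3 + n)**2
14866/(-29028) + Q(G(P, 12), -191) = 14866/(-29028) + (3 - 191)**2 = 14866*(-1/29028) + (-188)**2 = -7433/14514 + 35344 = 512975383/14514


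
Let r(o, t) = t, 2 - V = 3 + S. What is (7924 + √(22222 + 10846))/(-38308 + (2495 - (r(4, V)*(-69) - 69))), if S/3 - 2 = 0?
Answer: -7924/36227 - 2*√8267/36227 ≈ -0.22375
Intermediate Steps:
S = 6 (S = 6 + 3*0 = 6 + 0 = 6)
V = -7 (V = 2 - (3 + 6) = 2 - 1*9 = 2 - 9 = -7)
(7924 + √(22222 + 10846))/(-38308 + (2495 - (r(4, V)*(-69) - 69))) = (7924 + √(22222 + 10846))/(-38308 + (2495 - (-7*(-69) - 69))) = (7924 + √33068)/(-38308 + (2495 - (483 - 69))) = (7924 + 2*√8267)/(-38308 + (2495 - 1*414)) = (7924 + 2*√8267)/(-38308 + (2495 - 414)) = (7924 + 2*√8267)/(-38308 + 2081) = (7924 + 2*√8267)/(-36227) = (7924 + 2*√8267)*(-1/36227) = -7924/36227 - 2*√8267/36227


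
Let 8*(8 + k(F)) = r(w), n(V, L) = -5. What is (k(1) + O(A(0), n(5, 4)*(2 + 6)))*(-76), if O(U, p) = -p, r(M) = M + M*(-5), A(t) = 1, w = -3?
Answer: -2546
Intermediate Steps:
r(M) = -4*M (r(M) = M - 5*M = -4*M)
k(F) = -13/2 (k(F) = -8 + (-4*(-3))/8 = -8 + (⅛)*12 = -8 + 3/2 = -13/2)
(k(1) + O(A(0), n(5, 4)*(2 + 6)))*(-76) = (-13/2 - (-5)*(2 + 6))*(-76) = (-13/2 - (-5)*8)*(-76) = (-13/2 - 1*(-40))*(-76) = (-13/2 + 40)*(-76) = (67/2)*(-76) = -2546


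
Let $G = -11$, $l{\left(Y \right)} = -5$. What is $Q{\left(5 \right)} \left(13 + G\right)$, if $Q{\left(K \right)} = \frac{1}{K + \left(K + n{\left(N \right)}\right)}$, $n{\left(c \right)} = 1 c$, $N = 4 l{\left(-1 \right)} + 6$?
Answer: $- \frac{1}{2} \approx -0.5$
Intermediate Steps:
$N = -14$ ($N = 4 \left(-5\right) + 6 = -20 + 6 = -14$)
$n{\left(c \right)} = c$
$Q{\left(K \right)} = \frac{1}{-14 + 2 K}$ ($Q{\left(K \right)} = \frac{1}{K + \left(K - 14\right)} = \frac{1}{K + \left(-14 + K\right)} = \frac{1}{-14 + 2 K}$)
$Q{\left(5 \right)} \left(13 + G\right) = \frac{1}{2 \left(-7 + 5\right)} \left(13 - 11\right) = \frac{1}{2 \left(-2\right)} 2 = \frac{1}{2} \left(- \frac{1}{2}\right) 2 = \left(- \frac{1}{4}\right) 2 = - \frac{1}{2}$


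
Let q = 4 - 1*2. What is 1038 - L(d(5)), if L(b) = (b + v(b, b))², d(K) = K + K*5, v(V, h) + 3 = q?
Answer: 197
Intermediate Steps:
q = 2 (q = 4 - 2 = 2)
v(V, h) = -1 (v(V, h) = -3 + 2 = -1)
d(K) = 6*K (d(K) = K + 5*K = 6*K)
L(b) = (-1 + b)² (L(b) = (b - 1)² = (-1 + b)²)
1038 - L(d(5)) = 1038 - (-1 + 6*5)² = 1038 - (-1 + 30)² = 1038 - 1*29² = 1038 - 1*841 = 1038 - 841 = 197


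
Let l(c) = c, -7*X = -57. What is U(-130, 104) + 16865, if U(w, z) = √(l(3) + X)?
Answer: 16865 + √546/7 ≈ 16868.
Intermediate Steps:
X = 57/7 (X = -⅐*(-57) = 57/7 ≈ 8.1429)
U(w, z) = √546/7 (U(w, z) = √(3 + 57/7) = √(78/7) = √546/7)
U(-130, 104) + 16865 = √546/7 + 16865 = 16865 + √546/7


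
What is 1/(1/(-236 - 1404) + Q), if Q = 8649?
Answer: 1640/14184359 ≈ 0.00011562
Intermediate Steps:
1/(1/(-236 - 1404) + Q) = 1/(1/(-236 - 1404) + 8649) = 1/(1/(-1640) + 8649) = 1/(-1/1640 + 8649) = 1/(14184359/1640) = 1640/14184359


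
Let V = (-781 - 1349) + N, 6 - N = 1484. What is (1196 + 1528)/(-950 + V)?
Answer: -1362/2279 ≈ -0.59763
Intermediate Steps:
N = -1478 (N = 6 - 1*1484 = 6 - 1484 = -1478)
V = -3608 (V = (-781 - 1349) - 1478 = -2130 - 1478 = -3608)
(1196 + 1528)/(-950 + V) = (1196 + 1528)/(-950 - 3608) = 2724/(-4558) = 2724*(-1/4558) = -1362/2279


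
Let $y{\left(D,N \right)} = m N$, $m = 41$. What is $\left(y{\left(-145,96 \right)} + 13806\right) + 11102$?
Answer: $28844$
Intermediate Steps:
$y{\left(D,N \right)} = 41 N$
$\left(y{\left(-145,96 \right)} + 13806\right) + 11102 = \left(41 \cdot 96 + 13806\right) + 11102 = \left(3936 + 13806\right) + 11102 = 17742 + 11102 = 28844$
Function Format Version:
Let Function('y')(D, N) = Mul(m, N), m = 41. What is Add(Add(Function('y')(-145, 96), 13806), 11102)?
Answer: 28844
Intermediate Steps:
Function('y')(D, N) = Mul(41, N)
Add(Add(Function('y')(-145, 96), 13806), 11102) = Add(Add(Mul(41, 96), 13806), 11102) = Add(Add(3936, 13806), 11102) = Add(17742, 11102) = 28844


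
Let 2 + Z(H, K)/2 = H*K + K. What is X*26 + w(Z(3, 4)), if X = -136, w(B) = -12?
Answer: -3548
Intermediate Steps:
Z(H, K) = -4 + 2*K + 2*H*K (Z(H, K) = -4 + 2*(H*K + K) = -4 + 2*(K + H*K) = -4 + (2*K + 2*H*K) = -4 + 2*K + 2*H*K)
X*26 + w(Z(3, 4)) = -136*26 - 12 = -3536 - 12 = -3548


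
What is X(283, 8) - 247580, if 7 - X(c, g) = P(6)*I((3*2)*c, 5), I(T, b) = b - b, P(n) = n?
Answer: -247573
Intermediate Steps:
I(T, b) = 0
X(c, g) = 7 (X(c, g) = 7 - 6*0 = 7 - 1*0 = 7 + 0 = 7)
X(283, 8) - 247580 = 7 - 247580 = -247573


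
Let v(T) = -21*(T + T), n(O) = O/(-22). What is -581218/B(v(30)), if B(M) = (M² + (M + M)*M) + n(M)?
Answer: -3196699/26195715 ≈ -0.12203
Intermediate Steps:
n(O) = -O/22 (n(O) = O*(-1/22) = -O/22)
v(T) = -42*T
B(M) = 3*M² - M/22 (B(M) = (M² + (M + M)*M) - M/22 = (M² + (2*M)*M) - M/22 = (M² + 2*M²) - M/22 = 3*M² - M/22)
-581218/B(v(30)) = -581218*(-11/(630*(-1 + 66*(-42*30)))) = -581218*(-11/(630*(-1 + 66*(-1260)))) = -581218*(-11/(630*(-1 - 83160))) = -581218/((1/22)*(-1260)*(-83161)) = -581218/52391430/11 = -581218*11/52391430 = -3196699/26195715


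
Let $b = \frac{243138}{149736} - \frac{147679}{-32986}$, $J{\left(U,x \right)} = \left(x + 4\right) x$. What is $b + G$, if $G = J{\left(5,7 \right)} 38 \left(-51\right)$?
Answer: $- \frac{61418807251207}{411599308} \approx -1.4922 \cdot 10^{5}$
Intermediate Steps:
$J{\left(U,x \right)} = x \left(4 + x\right)$ ($J{\left(U,x \right)} = \left(4 + x\right) x = x \left(4 + x\right)$)
$b = \frac{2511084401}{411599308}$ ($b = 243138 \cdot \frac{1}{149736} - - \frac{147679}{32986} = \frac{40523}{24956} + \frac{147679}{32986} = \frac{2511084401}{411599308} \approx 6.1008$)
$G = -149226$ ($G = 7 \left(4 + 7\right) 38 \left(-51\right) = 7 \cdot 11 \cdot 38 \left(-51\right) = 77 \cdot 38 \left(-51\right) = 2926 \left(-51\right) = -149226$)
$b + G = \frac{2511084401}{411599308} - 149226 = - \frac{61418807251207}{411599308}$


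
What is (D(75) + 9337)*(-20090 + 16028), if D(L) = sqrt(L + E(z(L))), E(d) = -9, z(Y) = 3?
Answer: -37926894 - 4062*sqrt(66) ≈ -3.7960e+7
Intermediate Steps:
D(L) = sqrt(-9 + L) (D(L) = sqrt(L - 9) = sqrt(-9 + L))
(D(75) + 9337)*(-20090 + 16028) = (sqrt(-9 + 75) + 9337)*(-20090 + 16028) = (sqrt(66) + 9337)*(-4062) = (9337 + sqrt(66))*(-4062) = -37926894 - 4062*sqrt(66)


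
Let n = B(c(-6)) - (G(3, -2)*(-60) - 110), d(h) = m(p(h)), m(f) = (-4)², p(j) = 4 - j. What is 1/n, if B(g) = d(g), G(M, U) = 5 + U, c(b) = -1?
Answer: 1/306 ≈ 0.0032680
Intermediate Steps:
m(f) = 16
d(h) = 16
B(g) = 16
n = 306 (n = 16 - ((5 - 2)*(-60) - 110) = 16 - (3*(-60) - 110) = 16 - (-180 - 110) = 16 - 1*(-290) = 16 + 290 = 306)
1/n = 1/306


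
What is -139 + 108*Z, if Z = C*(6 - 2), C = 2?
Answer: 725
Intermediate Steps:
Z = 8 (Z = 2*(6 - 2) = 2*4 = 8)
-139 + 108*Z = -139 + 108*8 = -139 + 864 = 725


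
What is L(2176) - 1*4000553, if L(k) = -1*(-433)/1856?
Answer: -7425025935/1856 ≈ -4.0006e+6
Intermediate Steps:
L(k) = 433/1856 (L(k) = 433*(1/1856) = 433/1856)
L(2176) - 1*4000553 = 433/1856 - 1*4000553 = 433/1856 - 4000553 = -7425025935/1856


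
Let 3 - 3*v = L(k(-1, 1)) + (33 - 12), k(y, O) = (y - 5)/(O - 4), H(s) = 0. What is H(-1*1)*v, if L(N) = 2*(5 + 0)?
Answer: 0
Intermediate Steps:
k(y, O) = (-5 + y)/(-4 + O)
L(N) = 10 (L(N) = 2*5 = 10)
v = -28/3 (v = 1 - (10 + (33 - 12))/3 = 1 - (10 + 21)/3 = 1 - ⅓*31 = 1 - 31/3 = -28/3 ≈ -9.3333)
H(-1*1)*v = 0*(-28/3) = 0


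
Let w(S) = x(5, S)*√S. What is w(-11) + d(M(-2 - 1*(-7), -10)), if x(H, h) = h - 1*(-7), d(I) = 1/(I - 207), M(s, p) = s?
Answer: -1/202 - 4*I*√11 ≈ -0.0049505 - 13.266*I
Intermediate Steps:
d(I) = 1/(-207 + I)
x(H, h) = 7 + h (x(H, h) = h + 7 = 7 + h)
w(S) = √S*(7 + S) (w(S) = (7 + S)*√S = √S*(7 + S))
w(-11) + d(M(-2 - 1*(-7), -10)) = √(-11)*(7 - 11) + 1/(-207 + (-2 - 1*(-7))) = (I*√11)*(-4) + 1/(-207 + (-2 + 7)) = -4*I*√11 + 1/(-207 + 5) = -4*I*√11 + 1/(-202) = -4*I*√11 - 1/202 = -1/202 - 4*I*√11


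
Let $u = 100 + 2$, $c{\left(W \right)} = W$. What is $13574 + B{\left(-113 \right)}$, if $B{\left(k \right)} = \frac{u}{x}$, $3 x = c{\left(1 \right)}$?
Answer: $13880$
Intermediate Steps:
$x = \frac{1}{3}$ ($x = \frac{1}{3} \cdot 1 = \frac{1}{3} \approx 0.33333$)
$u = 102$
$B{\left(k \right)} = 306$ ($B{\left(k \right)} = 102 \frac{1}{\frac{1}{3}} = 102 \cdot 3 = 306$)
$13574 + B{\left(-113 \right)} = 13574 + 306 = 13880$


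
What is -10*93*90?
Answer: -83700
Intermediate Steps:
-10*93*90 = -930*90 = -83700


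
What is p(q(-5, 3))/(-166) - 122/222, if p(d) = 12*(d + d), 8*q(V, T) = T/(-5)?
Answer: -49631/92130 ≈ -0.53871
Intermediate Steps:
q(V, T) = -T/40 (q(V, T) = (T/(-5))/8 = (T*(-⅕))/8 = (-T/5)/8 = -T/40)
p(d) = 24*d (p(d) = 12*(2*d) = 24*d)
p(q(-5, 3))/(-166) - 122/222 = (24*(-1/40*3))/(-166) - 122/222 = (24*(-3/40))*(-1/166) - 122*1/222 = -9/5*(-1/166) - 61/111 = 9/830 - 61/111 = -49631/92130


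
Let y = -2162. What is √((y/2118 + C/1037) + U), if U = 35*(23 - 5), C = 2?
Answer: √758554984041213/1098183 ≈ 25.079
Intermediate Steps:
U = 630 (U = 35*18 = 630)
√((y/2118 + C/1037) + U) = √((-2162/2118 + 2/1037) + 630) = √((-2162*1/2118 + 2*(1/1037)) + 630) = √((-1081/1059 + 2/1037) + 630) = √(-1118879/1098183 + 630) = √(690736411/1098183) = √758554984041213/1098183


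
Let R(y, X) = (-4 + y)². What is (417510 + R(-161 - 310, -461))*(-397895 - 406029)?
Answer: -517031661740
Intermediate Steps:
(417510 + R(-161 - 310, -461))*(-397895 - 406029) = (417510 + (-4 + (-161 - 310))²)*(-397895 - 406029) = (417510 + (-4 - 471)²)*(-803924) = (417510 + (-475)²)*(-803924) = (417510 + 225625)*(-803924) = 643135*(-803924) = -517031661740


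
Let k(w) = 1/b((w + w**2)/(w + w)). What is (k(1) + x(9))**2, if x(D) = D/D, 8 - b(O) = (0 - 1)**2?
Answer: 64/49 ≈ 1.3061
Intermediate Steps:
b(O) = 7 (b(O) = 8 - (0 - 1)**2 = 8 - 1*(-1)**2 = 8 - 1*1 = 8 - 1 = 7)
x(D) = 1
k(w) = 1/7
(k(1) + x(9))**2 = (1/7 + 1)**2 = (8/7)**2 = 64/49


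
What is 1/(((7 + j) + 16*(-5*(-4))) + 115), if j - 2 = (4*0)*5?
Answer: 1/444 ≈ 0.0022523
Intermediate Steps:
j = 2 (j = 2 + (4*0)*5 = 2 + 0*5 = 2 + 0 = 2)
1/(((7 + j) + 16*(-5*(-4))) + 115) = 1/(((7 + 2) + 16*(-5*(-4))) + 115) = 1/((9 + 16*20) + 115) = 1/((9 + 320) + 115) = 1/(329 + 115) = 1/444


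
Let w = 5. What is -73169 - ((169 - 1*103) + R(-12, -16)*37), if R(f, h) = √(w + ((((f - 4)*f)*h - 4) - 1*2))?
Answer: -73235 - 37*I*√3073 ≈ -73235.0 - 2051.1*I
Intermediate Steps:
R(f, h) = √(-1 + f*h*(-4 + f)) (R(f, h) = √(5 + ((((f - 4)*f)*h - 4) - 1*2)) = √(5 + ((((-4 + f)*f)*h - 4) - 2)) = √(5 + (((f*(-4 + f))*h - 4) - 2)) = √(5 + ((f*h*(-4 + f) - 4) - 2)) = √(5 + ((-4 + f*h*(-4 + f)) - 2)) = √(5 + (-6 + f*h*(-4 + f))) = √(-1 + f*h*(-4 + f)))
-73169 - ((169 - 1*103) + R(-12, -16)*37) = -73169 - ((169 - 1*103) + √(-1 - 16*(-12)² - 4*(-12)*(-16))*37) = -73169 - ((169 - 103) + √(-1 - 16*144 - 768)*37) = -73169 - (66 + √(-1 - 2304 - 768)*37) = -73169 - (66 + √(-3073)*37) = -73169 - (66 + (I*√3073)*37) = -73169 - (66 + 37*I*√3073) = -73169 + (-66 - 37*I*√3073) = -73235 - 37*I*√3073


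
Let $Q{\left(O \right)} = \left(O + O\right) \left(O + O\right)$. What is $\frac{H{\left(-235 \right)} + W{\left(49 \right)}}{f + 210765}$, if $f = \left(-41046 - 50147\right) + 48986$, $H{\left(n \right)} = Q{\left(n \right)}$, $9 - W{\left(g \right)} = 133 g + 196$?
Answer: $\frac{107098}{84279} \approx 1.2708$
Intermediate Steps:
$W{\left(g \right)} = -187 - 133 g$ ($W{\left(g \right)} = 9 - \left(133 g + 196\right) = 9 - \left(196 + 133 g\right) = -187 - 133 g$)
$Q{\left(O \right)} = 4 O^{2}$ ($Q{\left(O \right)} = 2 O 2 O = 4 O^{2}$)
$H{\left(n \right)} = 4 n^{2}$
$f = -42207$ ($f = -91193 + 48986 = -42207$)
$\frac{H{\left(-235 \right)} + W{\left(49 \right)}}{f + 210765} = \frac{4 \left(-235\right)^{2} - 6704}{-42207 + 210765} = \frac{4 \cdot 55225 - 6704}{168558} = \left(220900 - 6704\right) \frac{1}{168558} = 214196 \cdot \frac{1}{168558} = \frac{107098}{84279}$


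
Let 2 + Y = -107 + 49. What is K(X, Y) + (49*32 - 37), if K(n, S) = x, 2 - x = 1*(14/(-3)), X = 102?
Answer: 4613/3 ≈ 1537.7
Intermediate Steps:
Y = -60 (Y = -2 + (-107 + 49) = -2 - 58 = -60)
x = 20/3 (x = 2 - 14/(-3) = 2 - (-⅓*14) = 2 - (-14)/3 = 2 - 1*(-14/3) = 2 + 14/3 = 20/3 ≈ 6.6667)
K(n, S) = 20/3
K(X, Y) + (49*32 - 37) = 20/3 + (49*32 - 37) = 20/3 + (1568 - 37) = 20/3 + 1531 = 4613/3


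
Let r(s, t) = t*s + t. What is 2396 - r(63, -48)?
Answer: 5468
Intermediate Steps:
r(s, t) = t + s*t (r(s, t) = s*t + t = t + s*t)
2396 - r(63, -48) = 2396 - (-48)*(1 + 63) = 2396 - (-48)*64 = 2396 - 1*(-3072) = 2396 + 3072 = 5468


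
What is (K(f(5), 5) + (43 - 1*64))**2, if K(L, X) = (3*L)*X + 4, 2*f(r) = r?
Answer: 1681/4 ≈ 420.25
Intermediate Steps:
f(r) = r/2
K(L, X) = 4 + 3*L*X (K(L, X) = 3*L*X + 4 = 4 + 3*L*X)
(K(f(5), 5) + (43 - 1*64))**2 = ((4 + 3*((1/2)*5)*5) + (43 - 1*64))**2 = ((4 + 3*(5/2)*5) + (43 - 64))**2 = ((4 + 75/2) - 21)**2 = (83/2 - 21)**2 = (41/2)**2 = 1681/4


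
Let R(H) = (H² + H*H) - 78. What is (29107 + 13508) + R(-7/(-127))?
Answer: 686079371/16129 ≈ 42537.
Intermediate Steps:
R(H) = -78 + 2*H² (R(H) = (H² + H²) - 78 = 2*H² - 78 = -78 + 2*H²)
(29107 + 13508) + R(-7/(-127)) = (29107 + 13508) + (-78 + 2*(-7/(-127))²) = 42615 + (-78 + 2*(-7*(-1/127))²) = 42615 + (-78 + 2*(7/127)²) = 42615 + (-78 + 2*(49/16129)) = 42615 + (-78 + 98/16129) = 42615 - 1257964/16129 = 686079371/16129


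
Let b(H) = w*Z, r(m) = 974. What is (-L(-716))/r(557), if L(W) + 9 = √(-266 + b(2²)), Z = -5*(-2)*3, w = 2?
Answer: 9/974 - I*√206/974 ≈ 0.0092402 - 0.014736*I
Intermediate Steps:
Z = 30 (Z = 10*3 = 30)
b(H) = 60 (b(H) = 2*30 = 60)
L(W) = -9 + I*√206 (L(W) = -9 + √(-266 + 60) = -9 + √(-206) = -9 + I*√206)
(-L(-716))/r(557) = -(-9 + I*√206)/974 = (9 - I*√206)*(1/974) = 9/974 - I*√206/974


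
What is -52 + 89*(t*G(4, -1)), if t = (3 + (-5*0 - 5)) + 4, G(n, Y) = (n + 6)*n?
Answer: 7068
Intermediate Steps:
G(n, Y) = n*(6 + n) (G(n, Y) = (6 + n)*n = n*(6 + n))
t = 2 (t = (3 + (0 - 5)) + 4 = (3 - 5) + 4 = -2 + 4 = 2)
-52 + 89*(t*G(4, -1)) = -52 + 89*(2*(4*(6 + 4))) = -52 + 89*(2*(4*10)) = -52 + 89*(2*40) = -52 + 89*80 = -52 + 7120 = 7068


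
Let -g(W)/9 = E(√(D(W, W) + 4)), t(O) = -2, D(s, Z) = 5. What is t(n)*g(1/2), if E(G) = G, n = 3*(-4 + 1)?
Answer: 54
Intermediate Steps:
n = -9 (n = 3*(-3) = -9)
g(W) = -27 (g(W) = -9*√(5 + 4) = -9*√9 = -9*3 = -27)
t(n)*g(1/2) = -2*(-27) = 54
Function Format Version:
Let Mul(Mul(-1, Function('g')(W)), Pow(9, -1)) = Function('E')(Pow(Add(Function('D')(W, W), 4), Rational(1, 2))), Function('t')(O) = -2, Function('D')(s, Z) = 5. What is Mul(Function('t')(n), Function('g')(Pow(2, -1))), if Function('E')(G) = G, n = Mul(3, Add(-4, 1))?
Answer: 54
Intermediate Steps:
n = -9 (n = Mul(3, -3) = -9)
Function('g')(W) = -27 (Function('g')(W) = Mul(-9, Pow(Add(5, 4), Rational(1, 2))) = Mul(-9, Pow(9, Rational(1, 2))) = Mul(-9, 3) = -27)
Mul(Function('t')(n), Function('g')(Pow(2, -1))) = Mul(-2, -27) = 54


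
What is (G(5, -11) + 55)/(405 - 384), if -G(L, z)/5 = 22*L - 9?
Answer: -150/7 ≈ -21.429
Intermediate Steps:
G(L, z) = 45 - 110*L (G(L, z) = -5*(22*L - 9) = -5*(-9 + 22*L) = 45 - 110*L)
(G(5, -11) + 55)/(405 - 384) = ((45 - 110*5) + 55)/(405 - 384) = ((45 - 550) + 55)/21 = (-505 + 55)*(1/21) = -450*1/21 = -150/7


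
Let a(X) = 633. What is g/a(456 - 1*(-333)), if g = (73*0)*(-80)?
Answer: 0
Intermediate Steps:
g = 0 (g = 0*(-80) = 0)
g/a(456 - 1*(-333)) = 0/633 = 0*(1/633) = 0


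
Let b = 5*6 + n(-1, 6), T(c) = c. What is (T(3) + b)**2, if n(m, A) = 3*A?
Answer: 2601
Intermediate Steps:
b = 48 (b = 5*6 + 3*6 = 30 + 18 = 48)
(T(3) + b)**2 = (3 + 48)**2 = 51**2 = 2601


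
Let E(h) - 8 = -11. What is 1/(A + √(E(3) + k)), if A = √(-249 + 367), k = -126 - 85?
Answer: 1/(√118 + I*√214) ≈ 0.032719 - 0.044062*I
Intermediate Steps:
k = -211
E(h) = -3 (E(h) = 8 - 11 = -3)
A = √118 ≈ 10.863
1/(A + √(E(3) + k)) = 1/(√118 + √(-3 - 211)) = 1/(√118 + √(-214)) = 1/(√118 + I*√214)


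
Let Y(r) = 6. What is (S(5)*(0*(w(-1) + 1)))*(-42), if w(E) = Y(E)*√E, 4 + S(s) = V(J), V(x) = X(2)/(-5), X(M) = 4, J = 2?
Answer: 0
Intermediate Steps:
V(x) = -⅘ (V(x) = 4/(-5) = 4*(-⅕) = -⅘)
S(s) = -24/5 (S(s) = -4 - ⅘ = -24/5)
w(E) = 6*√E
(S(5)*(0*(w(-1) + 1)))*(-42) = -0*(6*√(-1) + 1)*(-42) = -0*(6*I + 1)*(-42) = -0*(1 + 6*I)*(-42) = -24/5*0*(-42) = 0*(-42) = 0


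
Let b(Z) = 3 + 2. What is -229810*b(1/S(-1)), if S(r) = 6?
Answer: -1149050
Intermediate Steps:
b(Z) = 5
-229810*b(1/S(-1)) = -229810*5 = -1149050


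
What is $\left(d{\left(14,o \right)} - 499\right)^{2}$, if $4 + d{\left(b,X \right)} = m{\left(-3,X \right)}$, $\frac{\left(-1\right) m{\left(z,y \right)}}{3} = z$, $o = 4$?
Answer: $244036$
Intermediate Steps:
$m{\left(z,y \right)} = - 3 z$
$d{\left(b,X \right)} = 5$ ($d{\left(b,X \right)} = -4 - -9 = -4 + 9 = 5$)
$\left(d{\left(14,o \right)} - 499\right)^{2} = \left(5 - 499\right)^{2} = \left(-494\right)^{2} = 244036$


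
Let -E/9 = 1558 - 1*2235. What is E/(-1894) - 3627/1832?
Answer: -9015957/1734904 ≈ -5.1968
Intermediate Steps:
E = 6093 (E = -9*(1558 - 1*2235) = -9*(1558 - 2235) = -9*(-677) = 6093)
E/(-1894) - 3627/1832 = 6093/(-1894) - 3627/1832 = 6093*(-1/1894) - 3627*1/1832 = -6093/1894 - 3627/1832 = -9015957/1734904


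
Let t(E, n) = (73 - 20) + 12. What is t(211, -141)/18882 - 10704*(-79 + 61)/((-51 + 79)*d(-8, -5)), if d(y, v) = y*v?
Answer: 113690797/660870 ≈ 172.03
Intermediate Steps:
t(E, n) = 65 (t(E, n) = 53 + 12 = 65)
d(y, v) = v*y
t(211, -141)/18882 - 10704*(-79 + 61)/((-51 + 79)*d(-8, -5)) = 65/18882 - 10704*(-79 + 61)/(40*(-51 + 79)) = 65*(1/18882) - 10704/((28/(-18))*40) = 65/18882 - 10704/((28*(-1/18))*40) = 65/18882 - 10704/((-14/9*40)) = 65/18882 - 10704/(-560/9) = 65/18882 - 10704*(-9/560) = 65/18882 + 6021/35 = 113690797/660870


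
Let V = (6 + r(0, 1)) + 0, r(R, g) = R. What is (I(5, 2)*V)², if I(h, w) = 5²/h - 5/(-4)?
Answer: 5625/4 ≈ 1406.3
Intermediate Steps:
I(h, w) = 5/4 + 25/h (I(h, w) = 25/h - 5*(-¼) = 25/h + 5/4 = 5/4 + 25/h)
V = 6 (V = (6 + 0) + 0 = 6 + 0 = 6)
(I(5, 2)*V)² = ((5/4 + 25/5)*6)² = ((5/4 + 25*(⅕))*6)² = ((5/4 + 5)*6)² = ((25/4)*6)² = (75/2)² = 5625/4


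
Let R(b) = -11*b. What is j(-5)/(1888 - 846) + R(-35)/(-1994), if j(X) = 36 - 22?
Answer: -186627/1038874 ≈ -0.17964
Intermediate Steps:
j(X) = 14
j(-5)/(1888 - 846) + R(-35)/(-1994) = 14/(1888 - 846) - 11*(-35)/(-1994) = 14/1042 + 385*(-1/1994) = 14*(1/1042) - 385/1994 = 7/521 - 385/1994 = -186627/1038874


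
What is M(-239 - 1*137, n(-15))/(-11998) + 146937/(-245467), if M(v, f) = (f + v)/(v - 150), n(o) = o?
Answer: -927407743873/1549129472716 ≈ -0.59866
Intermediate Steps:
M(v, f) = (f + v)/(-150 + v)
M(-239 - 1*137, n(-15))/(-11998) + 146937/(-245467) = ((-15 + (-239 - 1*137))/(-150 + (-239 - 1*137)))/(-11998) + 146937/(-245467) = ((-15 + (-239 - 137))/(-150 + (-239 - 137)))*(-1/11998) + 146937*(-1/245467) = ((-15 - 376)/(-150 - 376))*(-1/11998) - 146937/245467 = (-391/(-526))*(-1/11998) - 146937/245467 = -1/526*(-391)*(-1/11998) - 146937/245467 = (391/526)*(-1/11998) - 146937/245467 = -391/6310948 - 146937/245467 = -927407743873/1549129472716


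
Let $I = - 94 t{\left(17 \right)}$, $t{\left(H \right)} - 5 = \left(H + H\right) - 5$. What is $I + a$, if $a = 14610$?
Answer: $11414$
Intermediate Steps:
$t{\left(H \right)} = 2 H$ ($t{\left(H \right)} = 5 + \left(\left(H + H\right) - 5\right) = 5 + \left(2 H - 5\right) = 5 + \left(-5 + 2 H\right) = 2 H$)
$I = -3196$ ($I = - 94 \cdot 2 \cdot 17 = \left(-94\right) 34 = -3196$)
$I + a = -3196 + 14610 = 11414$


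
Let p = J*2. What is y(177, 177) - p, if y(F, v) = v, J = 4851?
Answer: -9525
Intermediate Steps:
p = 9702 (p = 4851*2 = 9702)
y(177, 177) - p = 177 - 1*9702 = 177 - 9702 = -9525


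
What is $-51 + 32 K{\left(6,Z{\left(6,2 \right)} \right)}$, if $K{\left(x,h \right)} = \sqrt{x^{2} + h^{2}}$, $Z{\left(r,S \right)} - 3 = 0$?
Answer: $-51 + 96 \sqrt{5} \approx 163.66$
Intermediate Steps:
$Z{\left(r,S \right)} = 3$ ($Z{\left(r,S \right)} = 3 + 0 = 3$)
$K{\left(x,h \right)} = \sqrt{h^{2} + x^{2}}$
$-51 + 32 K{\left(6,Z{\left(6,2 \right)} \right)} = -51 + 32 \sqrt{3^{2} + 6^{2}} = -51 + 32 \sqrt{9 + 36} = -51 + 32 \sqrt{45} = -51 + 32 \cdot 3 \sqrt{5} = -51 + 96 \sqrt{5}$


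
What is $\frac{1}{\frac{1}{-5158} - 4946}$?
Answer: $- \frac{5158}{25511469} \approx -0.00020218$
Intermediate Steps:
$\frac{1}{\frac{1}{-5158} - 4946} = \frac{1}{- \frac{1}{5158} - 4946} = \frac{1}{- \frac{25511469}{5158}} = - \frac{5158}{25511469}$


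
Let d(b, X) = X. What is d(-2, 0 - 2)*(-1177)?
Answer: 2354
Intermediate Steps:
d(-2, 0 - 2)*(-1177) = (0 - 2)*(-1177) = -2*(-1177) = 2354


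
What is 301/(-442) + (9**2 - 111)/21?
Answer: -6527/3094 ≈ -2.1096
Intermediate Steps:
301/(-442) + (9**2 - 111)/21 = 301*(-1/442) + (81 - 111)*(1/21) = -301/442 - 30*1/21 = -301/442 - 10/7 = -6527/3094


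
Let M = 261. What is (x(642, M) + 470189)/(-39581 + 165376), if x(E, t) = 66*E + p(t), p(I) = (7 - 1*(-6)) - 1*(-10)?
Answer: 512584/125795 ≈ 4.0748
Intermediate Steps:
p(I) = 23 (p(I) = (7 + 6) + 10 = 13 + 10 = 23)
x(E, t) = 23 + 66*E (x(E, t) = 66*E + 23 = 23 + 66*E)
(x(642, M) + 470189)/(-39581 + 165376) = ((23 + 66*642) + 470189)/(-39581 + 165376) = ((23 + 42372) + 470189)/125795 = (42395 + 470189)*(1/125795) = 512584*(1/125795) = 512584/125795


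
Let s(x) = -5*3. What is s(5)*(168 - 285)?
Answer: 1755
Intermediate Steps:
s(x) = -15
s(5)*(168 - 285) = -15*(168 - 285) = -15*(-117) = 1755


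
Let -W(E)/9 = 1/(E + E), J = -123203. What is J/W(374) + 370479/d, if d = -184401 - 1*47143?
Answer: 21338129408825/2083896 ≈ 1.0240e+7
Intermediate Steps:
W(E) = -9/(2*E) (W(E) = -9/(E + E) = -9*1/(2*E) = -9/(2*E))
d = -231544 (d = -184401 - 47143 = -231544)
J/W(374) + 370479/d = -123203/((-9/2/374)) + 370479/(-231544) = -123203/((-9/2*1/374)) + 370479*(-1/231544) = -123203/(-9/748) - 370479/231544 = -123203*(-748/9) - 370479/231544 = 92155844/9 - 370479/231544 = 21338129408825/2083896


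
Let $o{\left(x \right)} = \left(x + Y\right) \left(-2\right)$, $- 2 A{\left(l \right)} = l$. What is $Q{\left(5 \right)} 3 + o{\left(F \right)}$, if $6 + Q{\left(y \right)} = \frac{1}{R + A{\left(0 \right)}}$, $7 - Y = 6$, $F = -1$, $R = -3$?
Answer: $-19$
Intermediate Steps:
$A{\left(l \right)} = - \frac{l}{2}$
$Y = 1$ ($Y = 7 - 6 = 1$)
$o{\left(x \right)} = -2 - 2 x$ ($o{\left(x \right)} = \left(x + 1\right) \left(-2\right) = \left(1 + x\right) \left(-2\right) = -2 - 2 x$)
$Q{\left(y \right)} = - \frac{19}{3}$ ($Q{\left(y \right)} = -6 + \frac{1}{-3 - 0} = -6 + \frac{1}{-3 + 0} = -6 + \frac{1}{-3} = -6 - \frac{1}{3} = - \frac{19}{3}$)
$Q{\left(5 \right)} 3 + o{\left(F \right)} = \left(- \frac{19}{3}\right) 3 - 0 = -19 + \left(-2 + 2\right) = -19 + 0 = -19$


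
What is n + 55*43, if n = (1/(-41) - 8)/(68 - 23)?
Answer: 4363096/1845 ≈ 2364.8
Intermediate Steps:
n = -329/1845 (n = (-1/41 - 8)/45 = -329/41*1/45 = -329/1845 ≈ -0.17832)
n + 55*43 = -329/1845 + 55*43 = -329/1845 + 2365 = 4363096/1845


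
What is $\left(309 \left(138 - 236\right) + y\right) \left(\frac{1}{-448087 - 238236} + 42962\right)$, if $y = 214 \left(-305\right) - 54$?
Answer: $- \frac{2819020228962350}{686323} \approx -4.1074 \cdot 10^{9}$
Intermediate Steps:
$y = -65324$ ($y = -65270 - 54 = -65324$)
$\left(309 \left(138 - 236\right) + y\right) \left(\frac{1}{-448087 - 238236} + 42962\right) = \left(309 \left(138 - 236\right) - 65324\right) \left(\frac{1}{-448087 - 238236} + 42962\right) = \left(309 \left(-98\right) - 65324\right) \left(\frac{1}{-686323} + 42962\right) = \left(-30282 - 65324\right) \left(- \frac{1}{686323} + 42962\right) = \left(-95606\right) \frac{29485808725}{686323} = - \frac{2819020228962350}{686323}$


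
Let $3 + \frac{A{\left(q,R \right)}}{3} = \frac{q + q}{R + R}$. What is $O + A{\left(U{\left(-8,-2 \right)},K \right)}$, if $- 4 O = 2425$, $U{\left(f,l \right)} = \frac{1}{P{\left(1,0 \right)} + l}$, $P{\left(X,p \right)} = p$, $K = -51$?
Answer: $- \frac{41835}{68} \approx -615.22$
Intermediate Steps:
$U{\left(f,l \right)} = \frac{1}{l}$ ($U{\left(f,l \right)} = \frac{1}{0 + l} = \frac{1}{l}$)
$O = - \frac{2425}{4}$ ($O = \left(- \frac{1}{4}\right) 2425 = - \frac{2425}{4} \approx -606.25$)
$A{\left(q,R \right)} = -9 + \frac{3 q}{R}$ ($A{\left(q,R \right)} = -9 + 3 \frac{q + q}{R + R} = -9 + 3 \frac{2 q}{2 R} = -9 + 3 \cdot 2 q \frac{1}{2 R} = -9 + 3 \frac{q}{R} = -9 + \frac{3 q}{R}$)
$O + A{\left(U{\left(-8,-2 \right)},K \right)} = - \frac{2425}{4} - \left(9 - \frac{3}{\left(-2\right) \left(-51\right)}\right) = - \frac{2425}{4} - \left(9 + \frac{3}{2} \left(- \frac{1}{51}\right)\right) = - \frac{2425}{4} + \left(-9 + \frac{1}{34}\right) = - \frac{2425}{4} - \frac{305}{34} = - \frac{41835}{68}$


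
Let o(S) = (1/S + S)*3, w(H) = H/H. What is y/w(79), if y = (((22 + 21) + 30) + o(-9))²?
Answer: 18769/9 ≈ 2085.4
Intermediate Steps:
w(H) = 1
o(S) = 3*S + 3/S (o(S) = (S + 1/S)*3 = 3*S + 3/S)
y = 18769/9 (y = (((22 + 21) + 30) + (3*(-9) + 3/(-9)))² = ((43 + 30) + (-27 + 3*(-⅑)))² = (73 + (-27 - ⅓))² = (73 - 82/3)² = (137/3)² = 18769/9 ≈ 2085.4)
y/w(79) = (18769/9)/1 = (18769/9)*1 = 18769/9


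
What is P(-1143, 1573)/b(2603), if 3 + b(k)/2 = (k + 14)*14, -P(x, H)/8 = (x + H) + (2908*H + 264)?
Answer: -18299912/36635 ≈ -499.52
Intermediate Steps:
P(x, H) = -2112 - 23272*H - 8*x (P(x, H) = -8*((x + H) + (2908*H + 264)) = -8*((H + x) + (264 + 2908*H)) = -8*(264 + x + 2909*H) = -2112 - 23272*H - 8*x)
b(k) = 386 + 28*k (b(k) = -6 + 2*((k + 14)*14) = -6 + 2*((14 + k)*14) = -6 + 2*(196 + 14*k) = -6 + (392 + 28*k) = 386 + 28*k)
P(-1143, 1573)/b(2603) = (-2112 - 23272*1573 - 8*(-1143))/(386 + 28*2603) = (-2112 - 36606856 + 9144)/(386 + 72884) = -36599824/73270 = -36599824*1/73270 = -18299912/36635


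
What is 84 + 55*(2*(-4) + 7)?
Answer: 29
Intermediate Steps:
84 + 55*(2*(-4) + 7) = 84 + 55*(-8 + 7) = 84 + 55*(-1) = 84 - 55 = 29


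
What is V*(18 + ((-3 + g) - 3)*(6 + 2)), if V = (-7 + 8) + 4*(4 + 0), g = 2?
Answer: -238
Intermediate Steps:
V = 17 (V = 1 + 4*4 = 1 + 16 = 17)
V*(18 + ((-3 + g) - 3)*(6 + 2)) = 17*(18 + ((-3 + 2) - 3)*(6 + 2)) = 17*(18 + (-1 - 3)*8) = 17*(18 - 4*8) = 17*(18 - 32) = 17*(-14) = -238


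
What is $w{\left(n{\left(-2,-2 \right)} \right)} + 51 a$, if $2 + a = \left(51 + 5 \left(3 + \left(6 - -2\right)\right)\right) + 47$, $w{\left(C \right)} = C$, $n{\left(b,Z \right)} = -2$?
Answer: $7699$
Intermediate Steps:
$a = 151$ ($a = -2 + \left(\left(51 + 5 \left(3 + \left(6 - -2\right)\right)\right) + 47\right) = -2 + \left(\left(51 + 5 \left(3 + \left(6 + 2\right)\right)\right) + 47\right) = -2 + \left(\left(51 + 5 \left(3 + 8\right)\right) + 47\right) = -2 + \left(\left(51 + 5 \cdot 11\right) + 47\right) = -2 + \left(\left(51 + 55\right) + 47\right) = -2 + \left(106 + 47\right) = -2 + 153 = 151$)
$w{\left(n{\left(-2,-2 \right)} \right)} + 51 a = -2 + 51 \cdot 151 = -2 + 7701 = 7699$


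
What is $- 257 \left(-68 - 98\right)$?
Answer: $42662$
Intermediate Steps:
$- 257 \left(-68 - 98\right) = \left(-257\right) \left(-166\right) = 42662$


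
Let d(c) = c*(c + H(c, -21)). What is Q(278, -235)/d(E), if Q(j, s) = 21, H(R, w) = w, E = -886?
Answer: 21/803602 ≈ 2.6132e-5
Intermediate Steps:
d(c) = c*(-21 + c) (d(c) = c*(c - 21) = c*(-21 + c))
Q(278, -235)/d(E) = 21/((-886*(-21 - 886))) = 21/((-886*(-907))) = 21/803602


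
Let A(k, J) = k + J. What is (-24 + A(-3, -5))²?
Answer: 1024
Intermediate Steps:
A(k, J) = J + k
(-24 + A(-3, -5))² = (-24 + (-5 - 3))² = (-24 - 8)² = (-32)² = 1024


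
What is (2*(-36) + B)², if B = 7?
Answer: 4225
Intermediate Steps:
(2*(-36) + B)² = (2*(-36) + 7)² = (-72 + 7)² = (-65)² = 4225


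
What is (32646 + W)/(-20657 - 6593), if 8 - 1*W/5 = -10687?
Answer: -86121/27250 ≈ -3.1604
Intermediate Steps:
W = 53475 (W = 40 - 5*(-10687) = 40 + 53435 = 53475)
(32646 + W)/(-20657 - 6593) = (32646 + 53475)/(-20657 - 6593) = 86121/(-27250) = 86121*(-1/27250) = -86121/27250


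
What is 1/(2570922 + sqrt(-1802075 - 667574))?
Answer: 2570922/6609642399733 - 7*I*sqrt(50401)/6609642399733 ≈ 3.8897e-7 - 2.3776e-10*I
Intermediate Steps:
1/(2570922 + sqrt(-1802075 - 667574)) = 1/(2570922 + sqrt(-2469649)) = 1/(2570922 + 7*I*sqrt(50401))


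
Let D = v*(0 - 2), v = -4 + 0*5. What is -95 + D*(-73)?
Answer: -679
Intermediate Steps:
v = -4 (v = -4 + 0 = -4)
D = 8 (D = -4*(0 - 2) = -4*(-2) = 8)
-95 + D*(-73) = -95 + 8*(-73) = -95 - 584 = -679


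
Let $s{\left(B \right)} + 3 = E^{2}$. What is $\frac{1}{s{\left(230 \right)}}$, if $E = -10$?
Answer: $\frac{1}{97} \approx 0.010309$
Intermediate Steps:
$s{\left(B \right)} = 97$ ($s{\left(B \right)} = -3 + \left(-10\right)^{2} = -3 + 100 = 97$)
$\frac{1}{s{\left(230 \right)}} = \frac{1}{97}$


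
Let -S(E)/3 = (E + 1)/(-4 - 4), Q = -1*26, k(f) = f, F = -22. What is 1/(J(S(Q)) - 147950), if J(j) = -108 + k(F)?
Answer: -1/148080 ≈ -6.7531e-6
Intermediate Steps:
Q = -26
S(E) = 3/8 + 3*E/8 (S(E) = -3*(E + 1)/(-4 - 4) = -3*(1 + E)/(-8) = -3*(1 + E)*(-1)/8 = -3*(-⅛ - E/8) = 3/8 + 3*E/8)
J(j) = -130 (J(j) = -108 - 22 = -130)
1/(J(S(Q)) - 147950) = 1/(-130 - 147950) = 1/(-148080) = -1/148080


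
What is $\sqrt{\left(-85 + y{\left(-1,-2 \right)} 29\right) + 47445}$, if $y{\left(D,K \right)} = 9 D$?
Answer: $\sqrt{47099} \approx 217.02$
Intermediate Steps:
$\sqrt{\left(-85 + y{\left(-1,-2 \right)} 29\right) + 47445} = \sqrt{\left(-85 + 9 \left(-1\right) 29\right) + 47445} = \sqrt{\left(-85 - 261\right) + 47445} = \sqrt{-346 + 47445} = \sqrt{47099}$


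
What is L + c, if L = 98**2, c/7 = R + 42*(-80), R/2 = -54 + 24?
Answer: -14336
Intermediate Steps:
R = -60 (R = 2*(-54 + 24) = 2*(-30) = -60)
c = -23940 (c = 7*(-60 + 42*(-80)) = 7*(-60 - 3360) = 7*(-3420) = -23940)
L = 9604
L + c = 9604 - 23940 = -14336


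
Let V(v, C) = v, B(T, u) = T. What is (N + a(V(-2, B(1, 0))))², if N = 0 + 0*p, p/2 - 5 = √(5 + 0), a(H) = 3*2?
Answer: 36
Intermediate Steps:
a(H) = 6
p = 10 + 2*√5 (p = 10 + 2*√(5 + 0) = 10 + 2*√5 ≈ 14.472)
N = 0 (N = 0 + 0*(10 + 2*√5) = 0 + 0 = 0)
(N + a(V(-2, B(1, 0))))² = (0 + 6)² = 6² = 36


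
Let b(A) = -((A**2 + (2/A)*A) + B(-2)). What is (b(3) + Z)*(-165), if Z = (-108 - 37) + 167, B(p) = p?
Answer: -2145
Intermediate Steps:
Z = 22 (Z = -145 + 167 = 22)
b(A) = -A**2 (b(A) = -((A**2 + (2/A)*A) - 2) = -((A**2 + 2) - 2) = -((2 + A**2) - 2) = -A**2)
(b(3) + Z)*(-165) = (-1*3**2 + 22)*(-165) = (-1*9 + 22)*(-165) = (-9 + 22)*(-165) = 13*(-165) = -2145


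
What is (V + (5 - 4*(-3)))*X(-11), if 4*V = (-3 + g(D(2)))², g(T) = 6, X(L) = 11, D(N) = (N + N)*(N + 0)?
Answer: 847/4 ≈ 211.75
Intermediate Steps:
D(N) = 2*N² (D(N) = (2*N)*N = 2*N²)
V = 9/4 (V = (-3 + 6)²/4 = (¼)*3² = (¼)*9 = 9/4 ≈ 2.2500)
(V + (5 - 4*(-3)))*X(-11) = (9/4 + (5 - 4*(-3)))*11 = (9/4 + (5 + 12))*11 = (9/4 + 17)*11 = (77/4)*11 = 847/4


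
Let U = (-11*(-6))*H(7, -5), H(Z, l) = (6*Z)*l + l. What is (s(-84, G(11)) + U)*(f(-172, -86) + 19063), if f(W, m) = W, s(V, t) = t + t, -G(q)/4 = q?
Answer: -269725698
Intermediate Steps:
G(q) = -4*q
s(V, t) = 2*t
H(Z, l) = l + 6*Z*l (H(Z, l) = 6*Z*l + l = l + 6*Z*l)
U = -14190 (U = (-11*(-6))*(-5*(1 + 6*7)) = 66*(-5*(1 + 42)) = 66*(-5*43) = 66*(-215) = -14190)
(s(-84, G(11)) + U)*(f(-172, -86) + 19063) = (2*(-4*11) - 14190)*(-172 + 19063) = (2*(-44) - 14190)*18891 = (-88 - 14190)*18891 = -14278*18891 = -269725698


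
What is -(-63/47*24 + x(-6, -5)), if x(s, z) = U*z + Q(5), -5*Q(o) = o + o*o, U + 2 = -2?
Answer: 854/47 ≈ 18.170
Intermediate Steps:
U = -4 (U = -2 - 2 = -4)
Q(o) = -o/5 - o²/5 (Q(o) = -(o + o*o)/5 = -(o + o²)/5 = -o/5 - o²/5)
x(s, z) = -6 - 4*z (x(s, z) = -4*z - ⅕*5*(1 + 5) = -4*z - ⅕*5*6 = -4*z - 6 = -6 - 4*z)
-(-63/47*24 + x(-6, -5)) = -(-63/47*24 + (-6 - 4*(-5))) = -(-63*1/47*24 + (-6 + 20)) = -(-63/47*24 + 14) = -(-1512/47 + 14) = -1*(-854/47) = 854/47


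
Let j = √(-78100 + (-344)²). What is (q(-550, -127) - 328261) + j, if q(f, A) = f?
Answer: -328811 + 2*√10059 ≈ -3.2861e+5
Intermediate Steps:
j = 2*√10059 (j = √(-78100 + 118336) = √40236 = 2*√10059 ≈ 200.59)
(q(-550, -127) - 328261) + j = (-550 - 328261) + 2*√10059 = -328811 + 2*√10059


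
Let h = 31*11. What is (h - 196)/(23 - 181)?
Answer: -145/158 ≈ -0.91772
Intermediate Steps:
h = 341
(h - 196)/(23 - 181) = (341 - 196)/(23 - 181) = 145/(-158) = 145*(-1/158) = -145/158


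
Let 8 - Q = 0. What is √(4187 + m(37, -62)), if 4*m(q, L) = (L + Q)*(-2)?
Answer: 7*√86 ≈ 64.915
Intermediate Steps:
Q = 8 (Q = 8 - 1*0 = 8 + 0 = 8)
m(q, L) = -4 - L/2 (m(q, L) = ((L + 8)*(-2))/4 = ((8 + L)*(-2))/4 = (-16 - 2*L)/4 = -4 - L/2)
√(4187 + m(37, -62)) = √(4187 + (-4 - ½*(-62))) = √(4187 + (-4 + 31)) = √(4187 + 27) = √4214 = 7*√86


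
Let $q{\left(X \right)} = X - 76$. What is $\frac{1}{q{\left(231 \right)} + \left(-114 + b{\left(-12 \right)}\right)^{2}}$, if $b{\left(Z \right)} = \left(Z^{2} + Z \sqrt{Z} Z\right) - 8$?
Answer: $- \frac{i}{12672 \sqrt{3} + 248193 i} \approx -3.9979 \cdot 10^{-6} - 3.5354 \cdot 10^{-7} i$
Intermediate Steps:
$b{\left(Z \right)} = -8 + Z^{2} + Z^{\frac{5}{2}}$ ($b{\left(Z \right)} = \left(Z^{2} + Z^{\frac{3}{2}} Z\right) - 8 = \left(Z^{2} + Z^{\frac{5}{2}}\right) - 8 = -8 + Z^{2} + Z^{\frac{5}{2}}$)
$q{\left(X \right)} = -76 + X$
$\frac{1}{q{\left(231 \right)} + \left(-114 + b{\left(-12 \right)}\right)^{2}} = \frac{1}{\left(-76 + 231\right) + \left(-114 + \left(-8 + \left(-12\right)^{2} + \left(-12\right)^{\frac{5}{2}}\right)\right)^{2}} = \frac{1}{155 + \left(-114 + \left(-8 + 144 + 288 i \sqrt{3}\right)\right)^{2}} = \frac{1}{155 + \left(-114 + \left(136 + 288 i \sqrt{3}\right)\right)^{2}} = \frac{1}{155 + \left(22 + 288 i \sqrt{3}\right)^{2}}$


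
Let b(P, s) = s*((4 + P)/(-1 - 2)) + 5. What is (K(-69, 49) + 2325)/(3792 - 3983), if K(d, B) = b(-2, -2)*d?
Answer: -1888/191 ≈ -9.8848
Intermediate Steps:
b(P, s) = 5 + s*(-4/3 - P/3) (b(P, s) = s*((4 + P)/(-3)) + 5 = s*((4 + P)*(-1/3)) + 5 = s*(-4/3 - P/3) + 5 = 5 + s*(-4/3 - P/3))
K(d, B) = 19*d/3 (K(d, B) = (5 - 4/3*(-2) - 1/3*(-2)*(-2))*d = (5 + 8/3 - 4/3)*d = 19*d/3)
(K(-69, 49) + 2325)/(3792 - 3983) = ((19/3)*(-69) + 2325)/(3792 - 3983) = (-437 + 2325)/(-191) = 1888*(-1/191) = -1888/191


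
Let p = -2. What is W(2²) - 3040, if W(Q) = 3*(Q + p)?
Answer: -3034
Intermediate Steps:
W(Q) = -6 + 3*Q (W(Q) = 3*(Q - 2) = 3*(-2 + Q) = -6 + 3*Q)
W(2²) - 3040 = (-6 + 3*2²) - 3040 = (-6 + 3*4) - 3040 = (-6 + 12) - 3040 = 6 - 3040 = -3034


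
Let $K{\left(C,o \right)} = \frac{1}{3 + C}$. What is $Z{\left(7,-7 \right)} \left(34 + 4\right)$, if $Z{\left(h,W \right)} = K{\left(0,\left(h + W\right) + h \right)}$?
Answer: $\frac{38}{3} \approx 12.667$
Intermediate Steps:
$Z{\left(h,W \right)} = \frac{1}{3}$ ($Z{\left(h,W \right)} = \frac{1}{3 + 0} = \frac{1}{3}$)
$Z{\left(7,-7 \right)} \left(34 + 4\right) = \frac{34 + 4}{3} = \frac{1}{3} \cdot 38 = \frac{38}{3}$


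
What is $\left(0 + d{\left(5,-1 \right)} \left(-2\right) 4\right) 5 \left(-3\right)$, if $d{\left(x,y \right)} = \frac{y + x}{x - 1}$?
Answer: $120$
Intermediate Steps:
$d{\left(x,y \right)} = \frac{x + y}{-1 + x}$
$\left(0 + d{\left(5,-1 \right)} \left(-2\right) 4\right) 5 \left(-3\right) = \left(0 + \frac{5 - 1}{-1 + 5} \left(-2\right) 4\right) 5 \left(-3\right) = \left(0 + \frac{1}{4} \cdot 4 \left(-2\right) 4\right) \left(-15\right) = \left(0 + 1 \left(-2\right) 4\right) \left(-15\right) = \left(0 - 8\right) \left(-15\right) = \left(-8\right) \left(-15\right) = 120$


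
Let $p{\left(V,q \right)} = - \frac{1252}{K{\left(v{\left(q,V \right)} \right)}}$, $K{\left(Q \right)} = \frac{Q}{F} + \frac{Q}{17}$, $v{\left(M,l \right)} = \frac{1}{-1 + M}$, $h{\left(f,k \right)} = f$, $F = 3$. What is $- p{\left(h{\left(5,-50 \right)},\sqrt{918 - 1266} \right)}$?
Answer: $- \frac{15963}{5} + \frac{31926 i \sqrt{87}}{5} \approx -3192.6 + 59557.0 i$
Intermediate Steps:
$K{\left(Q \right)} = \frac{20 Q}{51}$ ($K{\left(Q \right)} = \frac{Q}{3} + \frac{Q}{17} = \frac{20 Q}{51}$)
$p{\left(V,q \right)} = \frac{15963}{5} - \frac{15963 q}{5}$ ($p{\left(V,q \right)} = - \frac{1252}{\frac{20}{51} \frac{1}{-1 + q}} = - 1252 \left(- \frac{51}{20} + \frac{51 q}{20}\right) = \frac{15963}{5} - \frac{15963 q}{5}$)
$- p{\left(h{\left(5,-50 \right)},\sqrt{918 - 1266} \right)} = - (\frac{15963}{5} - \frac{15963 \sqrt{918 - 1266}}{5}) = - (\frac{15963}{5} - \frac{15963 \sqrt{-348}}{5}) = - (\frac{15963}{5} - \frac{15963 \cdot 2 i \sqrt{87}}{5}) = - (\frac{15963}{5} - \frac{31926 i \sqrt{87}}{5}) = - \frac{15963}{5} + \frac{31926 i \sqrt{87}}{5}$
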